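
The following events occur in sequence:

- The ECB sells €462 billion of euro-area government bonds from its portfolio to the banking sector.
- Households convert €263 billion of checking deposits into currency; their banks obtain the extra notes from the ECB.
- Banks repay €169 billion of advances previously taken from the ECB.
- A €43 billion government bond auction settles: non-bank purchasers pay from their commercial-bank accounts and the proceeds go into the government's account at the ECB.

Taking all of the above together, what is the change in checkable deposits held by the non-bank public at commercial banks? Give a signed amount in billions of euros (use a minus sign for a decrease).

ECB balance sheet:
  Assets:      Securities −€462B, Loans to banks −€169B
  Liabilities: Bank reserves −€937B, Currency in circulation +€263B, Government deposits +€43B
Commercial banking system:
  Assets:      Reserves at CB −€937B, Securities +€462B
  Liabilities: Checkable deposits −€306B, Borrowings from CB −€169B
So the change in checkable deposits held by the non-bank public at commercial banks is -€306 billion.

-€306 billion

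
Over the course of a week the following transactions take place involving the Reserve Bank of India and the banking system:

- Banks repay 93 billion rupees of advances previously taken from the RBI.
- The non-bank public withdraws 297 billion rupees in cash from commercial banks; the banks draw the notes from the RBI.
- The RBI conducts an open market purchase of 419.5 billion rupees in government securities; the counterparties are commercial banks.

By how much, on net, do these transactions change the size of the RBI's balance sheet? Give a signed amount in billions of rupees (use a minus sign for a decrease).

RBI balance sheet:
  Assets:      Securities +419.5B, Loans to banks −93B
  Liabilities: Bank reserves +29.5B, Currency in circulation +297B
Commercial banking system:
  Assets:      Reserves at CB +29.5B, Securities −419.5B
  Liabilities: Checkable deposits −297B, Borrowings from CB −93B
Change in total RBI assets = +326.5 billion.

+326.5 billion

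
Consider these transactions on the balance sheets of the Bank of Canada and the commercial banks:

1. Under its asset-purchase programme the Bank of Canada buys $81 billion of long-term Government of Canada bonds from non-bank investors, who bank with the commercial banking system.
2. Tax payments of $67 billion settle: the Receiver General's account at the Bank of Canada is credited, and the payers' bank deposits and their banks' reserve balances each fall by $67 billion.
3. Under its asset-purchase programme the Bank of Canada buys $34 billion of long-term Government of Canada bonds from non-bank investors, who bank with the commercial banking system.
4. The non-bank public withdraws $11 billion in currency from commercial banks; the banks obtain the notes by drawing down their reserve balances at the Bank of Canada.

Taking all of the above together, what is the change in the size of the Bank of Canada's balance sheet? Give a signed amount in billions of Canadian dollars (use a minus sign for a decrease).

Bank of Canada balance sheet:
  Assets:      Securities +$115B
  Liabilities: Bank reserves +$37B, Currency in circulation +$11B, Government deposits +$67B
Change in total Bank of Canada assets = +$115 billion.

+$115 billion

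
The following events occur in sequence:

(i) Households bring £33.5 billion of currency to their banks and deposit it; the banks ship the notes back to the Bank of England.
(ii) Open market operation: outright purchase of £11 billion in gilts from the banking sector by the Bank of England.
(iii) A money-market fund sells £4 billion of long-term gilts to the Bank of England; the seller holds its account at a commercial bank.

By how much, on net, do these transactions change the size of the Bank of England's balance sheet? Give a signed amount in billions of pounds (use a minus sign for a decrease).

Currency deposit £33.5 billion: only the composition of liabilities changes → 0.
OMO purchase (from banks) £11 billion: a Bank of England asset is acquired → +£11B.
Asset purchase (from non-banks) £4 billion: a Bank of England asset is acquired → +£4B.
Net: 0 + 11 + 4 = +£15 billion.

+£15 billion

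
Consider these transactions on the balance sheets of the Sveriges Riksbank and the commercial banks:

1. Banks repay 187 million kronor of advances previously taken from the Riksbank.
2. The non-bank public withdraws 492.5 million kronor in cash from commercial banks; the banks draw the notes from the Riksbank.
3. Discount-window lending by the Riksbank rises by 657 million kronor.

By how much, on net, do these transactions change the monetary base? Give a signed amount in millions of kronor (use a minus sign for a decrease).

Riksbank balance sheet:
  Assets:      Loans to banks +470M
  Liabilities: Bank reserves −22.5M, Currency in circulation +492.5M
Monetary base = currency + reserves: +492.5M + (−22.5M) = +470 million.

+470 million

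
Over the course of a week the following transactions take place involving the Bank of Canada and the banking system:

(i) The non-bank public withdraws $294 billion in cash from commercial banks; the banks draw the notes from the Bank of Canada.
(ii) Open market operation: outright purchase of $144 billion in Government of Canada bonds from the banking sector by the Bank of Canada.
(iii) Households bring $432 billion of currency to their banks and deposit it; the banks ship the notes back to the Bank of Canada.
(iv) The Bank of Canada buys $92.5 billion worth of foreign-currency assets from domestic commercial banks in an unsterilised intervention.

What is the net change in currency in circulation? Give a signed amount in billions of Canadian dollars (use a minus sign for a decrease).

-$138 billion

Currency withdrawal $294 billion: notes leave the central bank → +$294B.
OMO purchase (from banks) $144 billion: no currency enters or leaves circulation → 0.
Currency deposit $432 billion: notes return to the central bank → −$432B.
FX purchase $92.5 billion: no currency enters or leaves circulation → 0.
Net: 294 + 0 − 432 + 0 = -$138 billion.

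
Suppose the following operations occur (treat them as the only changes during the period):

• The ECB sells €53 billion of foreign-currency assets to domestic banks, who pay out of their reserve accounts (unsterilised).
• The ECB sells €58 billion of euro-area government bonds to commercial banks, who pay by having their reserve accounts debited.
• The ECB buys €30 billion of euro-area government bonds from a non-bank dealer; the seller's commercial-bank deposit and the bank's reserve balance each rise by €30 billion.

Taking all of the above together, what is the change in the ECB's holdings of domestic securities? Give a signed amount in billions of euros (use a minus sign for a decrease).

ECB balance sheet:
  Assets:      Securities −€28B, Foreign assets −€53B
  Liabilities: Bank reserves −€81B
So the change in the ECB's holdings of domestic securities is -€28 billion.

-€28 billion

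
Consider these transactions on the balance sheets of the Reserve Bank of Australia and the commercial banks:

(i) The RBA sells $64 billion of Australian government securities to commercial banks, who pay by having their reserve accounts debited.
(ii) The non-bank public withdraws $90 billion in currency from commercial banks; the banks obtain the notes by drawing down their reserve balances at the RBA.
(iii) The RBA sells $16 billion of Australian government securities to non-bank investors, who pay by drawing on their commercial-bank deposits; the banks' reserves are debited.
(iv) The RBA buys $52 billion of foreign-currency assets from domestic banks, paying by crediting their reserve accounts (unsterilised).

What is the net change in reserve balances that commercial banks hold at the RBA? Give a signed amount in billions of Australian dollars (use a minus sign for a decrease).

OMO sale (to banks) $64 billion: the buying banks pay out of their reserve balances → −$64B.
Currency withdrawal $90 billion: banks swap reserves for currency → −$90B.
Asset sale (to non-banks) $16 billion: the non-bank buyers' banks settle from reserves → −$16B.
FX purchase $52 billion: the RBA pays by crediting reserve accounts → +$52B.
Net: −64 − 90 − 16 + 52 = -$118 billion.

-$118 billion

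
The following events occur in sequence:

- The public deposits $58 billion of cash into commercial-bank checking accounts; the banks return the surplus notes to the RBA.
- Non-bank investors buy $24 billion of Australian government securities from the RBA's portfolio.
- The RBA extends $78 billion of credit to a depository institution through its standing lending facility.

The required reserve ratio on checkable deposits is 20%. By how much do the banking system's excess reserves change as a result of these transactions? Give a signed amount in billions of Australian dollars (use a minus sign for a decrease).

Currency deposit $58 billion: reserves +$58B, deposits +$58B.
Asset sale (to non-banks) $24 billion: reserves −$24B, deposits −$24B.
Discount-window loan $78 billion: reserves +$78B, deposits 0.
Totals: Δreserves = +$112B, Δdeposits = +$34B.
Δrequired reserves = 20% × +$34B = +$6.8B.
Δexcess reserves = Δreserves − Δrequired = +$112B − (+$6.8B) = +$105.2 billion.

+$105.2 billion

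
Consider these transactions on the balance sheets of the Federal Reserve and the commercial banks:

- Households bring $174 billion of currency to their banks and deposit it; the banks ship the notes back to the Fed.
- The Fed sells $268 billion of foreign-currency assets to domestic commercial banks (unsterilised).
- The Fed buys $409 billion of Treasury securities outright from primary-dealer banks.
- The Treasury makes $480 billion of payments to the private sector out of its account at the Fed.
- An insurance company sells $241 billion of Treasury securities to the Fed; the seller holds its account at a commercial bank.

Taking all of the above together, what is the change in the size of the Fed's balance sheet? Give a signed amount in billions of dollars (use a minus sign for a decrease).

Currency deposit $174 billion: only the composition of liabilities changes → 0.
FX sale $268 billion: a Fed asset is shed → −$268B.
OMO purchase (from banks) $409 billion: a Fed asset is acquired → +$409B.
Government spending $480 billion: only the composition of liabilities changes → 0.
Asset purchase (from non-banks) $241 billion: a Fed asset is acquired → +$241B.
Net: 0 − 268 + 409 + 0 + 241 = +$382 billion.

+$382 billion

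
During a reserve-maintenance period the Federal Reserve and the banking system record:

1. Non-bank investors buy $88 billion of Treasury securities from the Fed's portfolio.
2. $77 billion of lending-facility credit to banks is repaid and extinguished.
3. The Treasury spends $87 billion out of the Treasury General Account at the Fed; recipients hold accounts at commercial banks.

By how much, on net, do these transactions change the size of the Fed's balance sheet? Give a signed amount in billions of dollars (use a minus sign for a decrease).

Fed balance sheet:
  Assets:      Securities −$88B, Loans to banks −$77B
  Liabilities: Bank reserves −$78B, Government deposits −$87B
Change in total Fed assets = -$165 billion.

-$165 billion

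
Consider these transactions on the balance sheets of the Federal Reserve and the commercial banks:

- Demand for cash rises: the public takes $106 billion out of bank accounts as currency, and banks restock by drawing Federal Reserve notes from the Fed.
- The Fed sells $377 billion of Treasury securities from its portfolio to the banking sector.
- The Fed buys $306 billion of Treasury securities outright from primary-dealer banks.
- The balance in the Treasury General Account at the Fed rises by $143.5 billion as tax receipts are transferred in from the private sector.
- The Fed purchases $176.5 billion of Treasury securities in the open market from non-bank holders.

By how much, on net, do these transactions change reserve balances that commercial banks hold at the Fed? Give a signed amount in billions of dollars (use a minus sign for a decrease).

-$144 billion

Fed balance sheet:
  Assets:      Securities +$105.5B
  Liabilities: Bank reserves −$144B, Currency in circulation +$106B, Government deposits +$143.5B
So the change in reserve balances that commercial banks hold at the Fed is -$144 billion.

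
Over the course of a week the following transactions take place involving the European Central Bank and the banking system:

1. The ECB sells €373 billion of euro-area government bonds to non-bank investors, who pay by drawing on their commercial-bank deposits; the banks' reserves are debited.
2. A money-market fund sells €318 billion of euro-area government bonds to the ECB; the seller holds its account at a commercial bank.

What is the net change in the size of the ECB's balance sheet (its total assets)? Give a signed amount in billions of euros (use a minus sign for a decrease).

-€55 billion

Asset sale (to non-banks) €373 billion: an ECB asset is shed → −€373B.
Asset purchase (from non-banks) €318 billion: an ECB asset is acquired → +€318B.
Net: −373 + 318 = -€55 billion.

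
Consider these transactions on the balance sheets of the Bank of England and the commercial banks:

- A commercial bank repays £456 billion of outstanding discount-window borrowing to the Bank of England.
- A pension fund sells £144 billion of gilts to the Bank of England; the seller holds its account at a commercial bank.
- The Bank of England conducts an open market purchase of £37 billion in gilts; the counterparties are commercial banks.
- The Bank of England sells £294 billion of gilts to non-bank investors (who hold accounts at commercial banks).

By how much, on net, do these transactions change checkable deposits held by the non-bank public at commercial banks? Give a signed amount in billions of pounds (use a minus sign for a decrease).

-£150 billion

Bank of England balance sheet:
  Assets:      Securities −£113B, Loans to banks −£456B
  Liabilities: Bank reserves −£569B
Commercial banking system:
  Assets:      Reserves at CB −£569B, Securities −£37B
  Liabilities: Checkable deposits −£150B, Borrowings from CB −£456B
So the change in checkable deposits held by the non-bank public at commercial banks is -£150 billion.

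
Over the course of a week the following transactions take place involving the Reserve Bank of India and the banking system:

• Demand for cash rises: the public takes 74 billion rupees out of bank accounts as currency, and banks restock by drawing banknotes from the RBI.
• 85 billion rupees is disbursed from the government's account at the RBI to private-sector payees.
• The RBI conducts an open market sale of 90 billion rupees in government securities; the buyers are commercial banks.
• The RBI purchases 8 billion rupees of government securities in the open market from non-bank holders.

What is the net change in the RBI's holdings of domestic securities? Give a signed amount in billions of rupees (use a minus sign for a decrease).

-82 billion

RBI balance sheet:
  Assets:      Securities −82B
  Liabilities: Bank reserves −71B, Currency in circulation +74B, Government deposits −85B
Commercial banking system:
  Assets:      Reserves at CB −71B, Securities +90B
  Liabilities: Checkable deposits +19B
So the change in the RBI's holdings of domestic securities is -82 billion.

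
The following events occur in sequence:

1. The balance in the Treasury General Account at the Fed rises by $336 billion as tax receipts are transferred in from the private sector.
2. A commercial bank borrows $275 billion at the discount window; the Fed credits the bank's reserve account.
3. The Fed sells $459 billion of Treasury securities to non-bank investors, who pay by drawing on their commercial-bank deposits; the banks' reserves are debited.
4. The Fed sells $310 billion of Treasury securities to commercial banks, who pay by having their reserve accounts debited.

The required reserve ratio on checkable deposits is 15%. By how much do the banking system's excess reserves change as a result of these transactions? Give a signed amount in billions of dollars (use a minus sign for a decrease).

Government account inflow $336 billion: reserves −$336B, deposits −$336B.
Discount-window loan $275 billion: reserves +$275B, deposits 0.
Asset sale (to non-banks) $459 billion: reserves −$459B, deposits −$459B.
OMO sale (to banks) $310 billion: reserves −$310B, deposits 0.
Totals: Δreserves = −$830B, Δdeposits = −$795B.
Δrequired reserves = 15% × −$795B = −$119.25B.
Δexcess reserves = Δreserves − Δrequired = −$830B − (−$119.25B) = -$710.75 billion.

-$710.75 billion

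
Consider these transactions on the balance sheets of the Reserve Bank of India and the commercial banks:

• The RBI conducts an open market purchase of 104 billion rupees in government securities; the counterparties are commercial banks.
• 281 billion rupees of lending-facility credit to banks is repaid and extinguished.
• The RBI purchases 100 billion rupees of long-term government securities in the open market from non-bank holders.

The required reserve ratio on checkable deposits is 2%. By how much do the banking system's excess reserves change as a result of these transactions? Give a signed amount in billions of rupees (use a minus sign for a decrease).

-79 billion

OMO purchase (from banks) 104 billion rupees: reserves +104B, deposits 0.
Discount-window repayment 281 billion rupees: reserves −281B, deposits 0.
Asset purchase (from non-banks) 100 billion rupees: reserves +100B, deposits +100B.
Totals: Δreserves = −77B, Δdeposits = +100B.
Δrequired reserves = 2% × +100B = +2B.
Δexcess reserves = Δreserves − Δrequired = −77B − (+2B) = -79 billion.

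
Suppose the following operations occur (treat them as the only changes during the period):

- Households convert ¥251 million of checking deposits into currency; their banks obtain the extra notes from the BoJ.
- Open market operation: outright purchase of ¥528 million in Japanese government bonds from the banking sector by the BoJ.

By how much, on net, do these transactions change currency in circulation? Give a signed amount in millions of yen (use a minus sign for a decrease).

Currency withdrawal ¥251 million: notes leave the central bank → +¥251M.
OMO purchase (from banks) ¥528 million: no currency enters or leaves circulation → 0.
Net: 251 + 0 = +¥251 million.

+¥251 million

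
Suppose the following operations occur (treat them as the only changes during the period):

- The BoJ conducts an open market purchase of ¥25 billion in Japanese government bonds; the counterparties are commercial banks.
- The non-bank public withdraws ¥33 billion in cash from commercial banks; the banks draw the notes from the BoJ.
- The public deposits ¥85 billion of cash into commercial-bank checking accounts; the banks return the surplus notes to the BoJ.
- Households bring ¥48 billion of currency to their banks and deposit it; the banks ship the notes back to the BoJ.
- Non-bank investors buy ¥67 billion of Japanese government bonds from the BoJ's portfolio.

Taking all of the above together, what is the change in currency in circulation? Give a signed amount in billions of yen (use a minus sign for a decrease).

BoJ balance sheet:
  Assets:      Securities −¥42B
  Liabilities: Bank reserves +¥58B, Currency in circulation −¥100B
Commercial banking system:
  Assets:      Reserves at CB +¥58B, Securities −¥25B
  Liabilities: Checkable deposits +¥33B
So the change in currency in circulation is -¥100 billion.

-¥100 billion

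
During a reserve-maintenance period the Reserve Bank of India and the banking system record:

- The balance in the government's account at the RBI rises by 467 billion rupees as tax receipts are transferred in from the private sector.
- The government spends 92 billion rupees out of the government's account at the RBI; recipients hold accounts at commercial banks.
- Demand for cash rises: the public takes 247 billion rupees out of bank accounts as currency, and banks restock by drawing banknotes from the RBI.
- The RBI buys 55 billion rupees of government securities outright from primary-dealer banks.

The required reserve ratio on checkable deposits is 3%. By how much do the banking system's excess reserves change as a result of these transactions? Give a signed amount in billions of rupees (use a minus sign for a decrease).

Government account inflow 467 billion rupees: reserves −467B, deposits −467B.
Government spending 92 billion rupees: reserves +92B, deposits +92B.
Currency withdrawal 247 billion rupees: reserves −247B, deposits −247B.
OMO purchase (from banks) 55 billion rupees: reserves +55B, deposits 0.
Totals: Δreserves = −567B, Δdeposits = −622B.
Δrequired reserves = 3% × −622B = −18.66B.
Δexcess reserves = Δreserves − Δrequired = −567B − (−18.66B) = -548.34 billion.

-548.34 billion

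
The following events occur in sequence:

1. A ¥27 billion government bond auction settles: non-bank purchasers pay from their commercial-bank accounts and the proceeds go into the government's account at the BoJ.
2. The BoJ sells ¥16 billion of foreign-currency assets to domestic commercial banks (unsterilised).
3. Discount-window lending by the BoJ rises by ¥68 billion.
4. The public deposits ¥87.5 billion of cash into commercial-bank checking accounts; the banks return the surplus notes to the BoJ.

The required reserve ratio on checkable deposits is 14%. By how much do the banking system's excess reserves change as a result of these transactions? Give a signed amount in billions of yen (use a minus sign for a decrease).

+¥104.03 billion

Government account inflow ¥27 billion: reserves −¥27B, deposits −¥27B.
FX sale ¥16 billion: reserves −¥16B, deposits 0.
Discount-window loan ¥68 billion: reserves +¥68B, deposits 0.
Currency deposit ¥87.5 billion: reserves +¥87.5B, deposits +¥87.5B.
Totals: Δreserves = +¥112.5B, Δdeposits = +¥60.5B.
Δrequired reserves = 14% × +¥60.5B = +¥8.47B.
Δexcess reserves = Δreserves − Δrequired = +¥112.5B − (+¥8.47B) = +¥104.03 billion.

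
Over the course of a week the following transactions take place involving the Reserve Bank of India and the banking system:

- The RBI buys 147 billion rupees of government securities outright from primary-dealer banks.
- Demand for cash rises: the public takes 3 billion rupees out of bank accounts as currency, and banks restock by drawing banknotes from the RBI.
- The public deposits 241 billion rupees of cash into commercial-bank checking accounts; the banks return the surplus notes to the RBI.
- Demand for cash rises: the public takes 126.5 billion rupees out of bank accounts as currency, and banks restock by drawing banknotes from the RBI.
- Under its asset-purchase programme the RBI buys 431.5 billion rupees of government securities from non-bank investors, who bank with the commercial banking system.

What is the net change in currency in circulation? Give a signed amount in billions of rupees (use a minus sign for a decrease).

RBI balance sheet:
  Assets:      Securities +578.5B
  Liabilities: Bank reserves +690B, Currency in circulation −111.5B
So the change in currency in circulation is -111.5 billion.

-111.5 billion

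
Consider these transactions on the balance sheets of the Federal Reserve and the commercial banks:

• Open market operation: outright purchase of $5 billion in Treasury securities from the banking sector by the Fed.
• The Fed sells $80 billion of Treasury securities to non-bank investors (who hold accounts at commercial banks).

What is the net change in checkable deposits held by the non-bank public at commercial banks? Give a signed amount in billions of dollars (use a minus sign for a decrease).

-$80 billion

Fed balance sheet:
  Assets:      Securities −$75B
  Liabilities: Bank reserves −$75B
Commercial banking system:
  Assets:      Reserves at CB −$75B, Securities −$5B
  Liabilities: Checkable deposits −$80B
So the change in checkable deposits held by the non-bank public at commercial banks is -$80 billion.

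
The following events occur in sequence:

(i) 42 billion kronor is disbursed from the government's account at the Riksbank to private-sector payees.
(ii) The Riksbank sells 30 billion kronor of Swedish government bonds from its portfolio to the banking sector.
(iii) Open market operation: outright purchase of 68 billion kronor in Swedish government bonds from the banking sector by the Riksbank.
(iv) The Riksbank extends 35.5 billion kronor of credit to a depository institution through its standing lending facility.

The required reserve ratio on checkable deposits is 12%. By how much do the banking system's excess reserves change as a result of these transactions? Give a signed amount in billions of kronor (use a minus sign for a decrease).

Government spending 42 billion kronor: reserves +42B, deposits +42B.
OMO sale (to banks) 30 billion kronor: reserves −30B, deposits 0.
OMO purchase (from banks) 68 billion kronor: reserves +68B, deposits 0.
Discount-window loan 35.5 billion kronor: reserves +35.5B, deposits 0.
Totals: Δreserves = +115.5B, Δdeposits = +42B.
Δrequired reserves = 12% × +42B = +5.04B.
Δexcess reserves = Δreserves − Δrequired = +115.5B − (+5.04B) = +110.46 billion.

+110.46 billion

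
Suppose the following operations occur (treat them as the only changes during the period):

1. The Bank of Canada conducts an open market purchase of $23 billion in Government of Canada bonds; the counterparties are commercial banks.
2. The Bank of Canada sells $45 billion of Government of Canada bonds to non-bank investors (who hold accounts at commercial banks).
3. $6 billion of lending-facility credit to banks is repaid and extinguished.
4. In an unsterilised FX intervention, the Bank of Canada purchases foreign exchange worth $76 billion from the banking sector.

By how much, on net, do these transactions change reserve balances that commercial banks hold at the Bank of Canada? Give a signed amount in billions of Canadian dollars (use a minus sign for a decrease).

OMO purchase (from banks) $23 billion: the Bank of Canada pays by crediting reserve accounts → +$23B.
Asset sale (to non-banks) $45 billion: the non-bank buyers' banks settle from reserves → −$45B.
Discount-window repayment $6 billion: repayment is debited from reserves → −$6B.
FX purchase $76 billion: the Bank of Canada pays by crediting reserve accounts → +$76B.
Net: 23 − 45 − 6 + 76 = +$48 billion.

+$48 billion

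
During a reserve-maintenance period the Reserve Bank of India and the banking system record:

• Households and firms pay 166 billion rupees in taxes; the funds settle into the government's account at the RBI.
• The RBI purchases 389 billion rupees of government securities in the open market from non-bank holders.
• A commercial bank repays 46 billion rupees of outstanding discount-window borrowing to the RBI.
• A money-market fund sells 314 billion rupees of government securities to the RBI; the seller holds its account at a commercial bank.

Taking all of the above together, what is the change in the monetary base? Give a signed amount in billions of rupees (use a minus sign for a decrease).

+491 billion

Government account inflow 166 billion rupees: reserves shift to a non-base liability → −166B.
Asset purchase (from non-banks) 389 billion rupees: RBI balance sheet expands → +389B.
Discount-window repayment 46 billion rupees: RBI balance sheet contracts → −46B.
Asset purchase (from non-banks) 314 billion rupees: RBI balance sheet expands → +314B.
Net: −166 + 389 − 46 + 314 = +491 billion.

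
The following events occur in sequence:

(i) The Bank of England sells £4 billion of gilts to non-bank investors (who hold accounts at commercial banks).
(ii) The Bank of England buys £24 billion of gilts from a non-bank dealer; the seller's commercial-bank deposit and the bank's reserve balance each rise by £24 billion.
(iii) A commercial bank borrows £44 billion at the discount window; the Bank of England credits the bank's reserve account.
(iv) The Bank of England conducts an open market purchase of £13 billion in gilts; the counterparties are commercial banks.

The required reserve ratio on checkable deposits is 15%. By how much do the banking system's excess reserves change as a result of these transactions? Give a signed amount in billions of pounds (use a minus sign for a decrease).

Asset sale (to non-banks) £4 billion: reserves −£4B, deposits −£4B.
Asset purchase (from non-banks) £24 billion: reserves +£24B, deposits +£24B.
Discount-window loan £44 billion: reserves +£44B, deposits 0.
OMO purchase (from banks) £13 billion: reserves +£13B, deposits 0.
Totals: Δreserves = +£77B, Δdeposits = +£20B.
Δrequired reserves = 15% × +£20B = +£3B.
Δexcess reserves = Δreserves − Δrequired = +£77B − (+£3B) = +£74 billion.

+£74 billion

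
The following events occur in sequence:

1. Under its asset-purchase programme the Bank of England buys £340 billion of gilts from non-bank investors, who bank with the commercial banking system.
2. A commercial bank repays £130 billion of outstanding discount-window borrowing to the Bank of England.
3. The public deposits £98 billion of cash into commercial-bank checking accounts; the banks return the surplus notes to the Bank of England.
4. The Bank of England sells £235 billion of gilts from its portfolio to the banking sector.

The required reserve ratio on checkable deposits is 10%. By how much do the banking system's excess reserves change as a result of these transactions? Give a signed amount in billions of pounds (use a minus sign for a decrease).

+£29.2 billion

Asset purchase (from non-banks) £340 billion: reserves +£340B, deposits +£340B.
Discount-window repayment £130 billion: reserves −£130B, deposits 0.
Currency deposit £98 billion: reserves +£98B, deposits +£98B.
OMO sale (to banks) £235 billion: reserves −£235B, deposits 0.
Totals: Δreserves = +£73B, Δdeposits = +£438B.
Δrequired reserves = 10% × +£438B = +£43.8B.
Δexcess reserves = Δreserves − Δrequired = +£73B − (+£43.8B) = +£29.2 billion.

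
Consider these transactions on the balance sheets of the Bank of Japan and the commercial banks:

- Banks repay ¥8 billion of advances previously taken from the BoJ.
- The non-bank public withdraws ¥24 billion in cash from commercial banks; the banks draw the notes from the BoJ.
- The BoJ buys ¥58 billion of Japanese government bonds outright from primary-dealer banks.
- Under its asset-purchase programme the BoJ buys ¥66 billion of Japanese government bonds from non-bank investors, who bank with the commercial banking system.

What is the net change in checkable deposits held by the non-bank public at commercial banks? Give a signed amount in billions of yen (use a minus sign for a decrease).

Discount-window repayment ¥8 billion: the counterparty is a bank, so public deposits are unchanged → 0.
Currency withdrawal ¥24 billion: non-bank counterparties' bank balances fall → −¥24B.
OMO purchase (from banks) ¥58 billion: the counterparty is a bank, so public deposits are unchanged → 0.
Asset purchase (from non-banks) ¥66 billion: non-bank counterparties' bank balances rise → +¥66B.
Net: 0 − 24 + 0 + 66 = +¥42 billion.

+¥42 billion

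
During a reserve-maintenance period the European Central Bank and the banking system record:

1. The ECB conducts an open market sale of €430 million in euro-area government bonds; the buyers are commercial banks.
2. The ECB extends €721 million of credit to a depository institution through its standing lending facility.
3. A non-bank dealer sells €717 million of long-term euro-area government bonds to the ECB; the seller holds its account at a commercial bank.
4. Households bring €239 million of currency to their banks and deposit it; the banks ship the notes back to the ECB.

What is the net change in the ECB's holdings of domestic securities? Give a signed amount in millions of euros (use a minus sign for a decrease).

+€287 million

OMO sale (to banks) €430 million: securities removed from the ECB's portfolio → −€430M.
Discount-window loan €721 million: the ECB's securities portfolio is untouched → 0.
Asset purchase (from non-banks) €717 million: securities added to the ECB's portfolio → +€717M.
Currency deposit €239 million: the ECB's securities portfolio is untouched → 0.
Net: −430 + 0 + 717 + 0 = +€287 million.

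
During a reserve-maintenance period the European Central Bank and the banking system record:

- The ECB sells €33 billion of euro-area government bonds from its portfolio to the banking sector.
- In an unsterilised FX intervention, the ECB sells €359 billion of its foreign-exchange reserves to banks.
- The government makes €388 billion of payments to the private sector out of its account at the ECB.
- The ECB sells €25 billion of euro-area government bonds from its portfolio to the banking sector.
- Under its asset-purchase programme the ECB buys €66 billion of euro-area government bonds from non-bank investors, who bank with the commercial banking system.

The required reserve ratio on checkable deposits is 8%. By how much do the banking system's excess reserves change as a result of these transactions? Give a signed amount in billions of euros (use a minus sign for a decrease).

+€0.68 billion

OMO sale (to banks) €33 billion: reserves −€33B, deposits 0.
FX sale €359 billion: reserves −€359B, deposits 0.
Government spending €388 billion: reserves +€388B, deposits +€388B.
OMO sale (to banks) €25 billion: reserves −€25B, deposits 0.
Asset purchase (from non-banks) €66 billion: reserves +€66B, deposits +€66B.
Totals: Δreserves = +€37B, Δdeposits = +€454B.
Δrequired reserves = 8% × +€454B = +€36.32B.
Δexcess reserves = Δreserves − Δrequired = +€37B − (+€36.32B) = +€0.68 billion.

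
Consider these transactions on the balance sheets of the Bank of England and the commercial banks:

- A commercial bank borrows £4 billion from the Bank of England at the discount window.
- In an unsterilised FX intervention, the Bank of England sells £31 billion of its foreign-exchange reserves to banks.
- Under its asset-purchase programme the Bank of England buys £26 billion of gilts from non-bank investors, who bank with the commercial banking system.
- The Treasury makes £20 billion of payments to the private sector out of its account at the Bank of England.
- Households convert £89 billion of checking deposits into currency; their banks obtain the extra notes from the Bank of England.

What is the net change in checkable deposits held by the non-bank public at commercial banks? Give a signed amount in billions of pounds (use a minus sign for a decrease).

-£43 billion

Discount-window loan £4 billion: the counterparty is a bank, so public deposits are unchanged → 0.
FX sale £31 billion: the counterparty is a bank, so public deposits are unchanged → 0.
Asset purchase (from non-banks) £26 billion: non-bank counterparties' bank balances rise → +£26B.
Government spending £20 billion: non-bank counterparties' bank balances rise → +£20B.
Currency withdrawal £89 billion: non-bank counterparties' bank balances fall → −£89B.
Net: 0 + 0 + 26 + 20 − 89 = -£43 billion.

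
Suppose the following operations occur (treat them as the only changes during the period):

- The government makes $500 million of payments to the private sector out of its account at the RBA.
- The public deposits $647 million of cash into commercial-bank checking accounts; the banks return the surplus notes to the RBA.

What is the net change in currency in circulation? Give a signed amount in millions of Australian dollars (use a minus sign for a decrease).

-$647 million

Government spending $500 million: no currency enters or leaves circulation → 0.
Currency deposit $647 million: notes return to the central bank → −$647M.
Net: 0 − 647 = -$647 million.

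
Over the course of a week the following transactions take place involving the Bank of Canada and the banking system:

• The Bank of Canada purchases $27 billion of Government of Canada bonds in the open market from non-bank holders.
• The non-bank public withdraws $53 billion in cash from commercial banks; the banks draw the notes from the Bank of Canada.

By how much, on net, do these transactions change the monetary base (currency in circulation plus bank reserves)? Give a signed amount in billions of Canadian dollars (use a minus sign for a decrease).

+$27 billion

Asset purchase (from non-banks) $27 billion: Bank of Canada balance sheet expands → +$27B.
Currency withdrawal $53 billion: just a shift between currency and reserves — both are base money → 0.
Net: 27 + 0 = +$27 billion.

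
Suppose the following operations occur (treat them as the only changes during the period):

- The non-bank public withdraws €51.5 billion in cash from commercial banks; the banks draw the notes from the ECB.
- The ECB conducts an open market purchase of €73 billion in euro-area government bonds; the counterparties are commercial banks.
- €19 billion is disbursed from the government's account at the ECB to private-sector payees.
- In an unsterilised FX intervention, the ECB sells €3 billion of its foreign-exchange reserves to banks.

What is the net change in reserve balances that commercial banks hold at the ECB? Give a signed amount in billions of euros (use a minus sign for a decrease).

+€37.5 billion

Currency withdrawal €51.5 billion: banks swap reserves for currency → −€51.5B.
OMO purchase (from banks) €73 billion: the ECB pays by crediting reserve accounts → +€73B.
Government spending €19 billion: government payments flow into bank reserve accounts → +€19B.
FX sale €3 billion: the buying banks pay out of their reserve balances → −€3B.
Net: −51.5 + 73 + 19 − 3 = +€37.5 billion.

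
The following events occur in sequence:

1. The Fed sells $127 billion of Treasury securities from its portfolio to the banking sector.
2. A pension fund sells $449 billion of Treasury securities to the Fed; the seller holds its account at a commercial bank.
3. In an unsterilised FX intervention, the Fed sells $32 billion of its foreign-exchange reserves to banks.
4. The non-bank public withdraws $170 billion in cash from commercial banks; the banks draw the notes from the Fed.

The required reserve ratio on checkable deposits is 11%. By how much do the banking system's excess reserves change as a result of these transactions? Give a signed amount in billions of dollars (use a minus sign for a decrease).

OMO sale (to banks) $127 billion: reserves −$127B, deposits 0.
Asset purchase (from non-banks) $449 billion: reserves +$449B, deposits +$449B.
FX sale $32 billion: reserves −$32B, deposits 0.
Currency withdrawal $170 billion: reserves −$170B, deposits −$170B.
Totals: Δreserves = +$120B, Δdeposits = +$279B.
Δrequired reserves = 11% × +$279B = +$30.69B.
Δexcess reserves = Δreserves − Δrequired = +$120B − (+$30.69B) = +$89.31 billion.

+$89.31 billion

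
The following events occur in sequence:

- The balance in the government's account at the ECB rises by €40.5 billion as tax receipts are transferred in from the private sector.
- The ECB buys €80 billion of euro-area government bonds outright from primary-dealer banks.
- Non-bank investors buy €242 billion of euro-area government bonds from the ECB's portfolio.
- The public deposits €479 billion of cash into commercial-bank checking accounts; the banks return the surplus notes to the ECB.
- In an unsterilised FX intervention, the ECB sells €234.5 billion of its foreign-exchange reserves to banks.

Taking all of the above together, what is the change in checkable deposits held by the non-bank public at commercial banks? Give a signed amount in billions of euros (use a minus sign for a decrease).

ECB balance sheet:
  Assets:      Securities −€162B, Foreign assets −€234.5B
  Liabilities: Bank reserves +€42B, Currency in circulation −€479B, Government deposits +€40.5B
Commercial banking system:
  Assets:      Reserves at CB +€42B, Securities −€80B, Foreign assets +€234.5B
  Liabilities: Checkable deposits +€196.5B
So the change in checkable deposits held by the non-bank public at commercial banks is +€196.5 billion.

+€196.5 billion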